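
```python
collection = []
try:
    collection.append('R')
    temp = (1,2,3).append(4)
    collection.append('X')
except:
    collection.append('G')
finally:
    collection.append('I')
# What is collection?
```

Step-by-step execution trace:
1. try: `collection.append('R')` → collection = ['R'].
2. `temp = (1,2,3).append(4)` raises AttributeError; `collection.append('X')` is not reached.
3. bare `except` matches → `collection.append('G')` → collection = ['R', 'G'].
4. finally always runs: `collection.append('I')` → collection = ['R', 'G', 'I'].
Result: ['R', 'G', 'I']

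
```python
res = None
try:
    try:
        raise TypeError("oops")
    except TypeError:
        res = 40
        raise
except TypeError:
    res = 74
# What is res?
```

Step-by-step execution trace:
1. Inner try: `raise TypeError("oops")` raises TypeError.
2. Inner `except TypeError` matches → res = 40.
3. bare `raise` re-raises the same TypeError.
4. Outer `except TypeError` matches → res = 74.
Result: 74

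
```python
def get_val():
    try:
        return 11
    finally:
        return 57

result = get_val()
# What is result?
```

Step-by-step execution trace:
1. `get_val()` enters try: `return 11` sets pending return value 11.
2. Before returning, `finally: return 57` runs and overrides the pending return.
3. get_val() returns 57 → result = 57.
Result: 57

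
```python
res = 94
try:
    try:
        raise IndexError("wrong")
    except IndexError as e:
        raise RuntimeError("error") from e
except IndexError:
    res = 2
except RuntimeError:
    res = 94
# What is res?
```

Step-by-step execution trace:
1. Inner try raises IndexError; inner `except IndexError as e` catches it.
2. `raise RuntimeError(...) from e` raises RuntimeError (IndexError is attached as __cause__, but only RuntimeError is active).
3. Outer `except IndexError` does not match RuntimeError; skipped.
4. Outer `except RuntimeError` matches → res = 94.
Result: 94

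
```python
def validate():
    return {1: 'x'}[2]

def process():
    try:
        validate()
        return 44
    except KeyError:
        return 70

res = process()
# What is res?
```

Step-by-step execution trace:
1. `process()` calls `validate()`.
2. `validate()` evaluates `{1: 'x'}[2]`, which raises KeyError; it propagates to the caller.
3. `return 44` is not reached.
4. `except KeyError` in process matches → returns 70.
5. res = 70.
Result: 70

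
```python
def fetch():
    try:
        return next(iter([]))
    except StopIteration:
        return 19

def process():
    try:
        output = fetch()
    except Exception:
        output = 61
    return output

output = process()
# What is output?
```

Step-by-step execution trace:
1. `process()` calls `fetch()`.
2. In fetch: `next(iter([]))` raises StopIteration; `except StopIteration` catches it → returns 19.
3. In process: `output = fetch()` → output = 19. No exception reaches process.
4. `except Exception` is skipped; process returns 19.
5. output = 19.
Result: 19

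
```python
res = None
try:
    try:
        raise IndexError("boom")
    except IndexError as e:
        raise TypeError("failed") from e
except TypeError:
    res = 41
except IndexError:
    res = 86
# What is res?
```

Step-by-step execution trace:
1. Inner try raises IndexError; inner `except IndexError as e` catches it.
2. `raise TypeError(...) from e` raises TypeError (IndexError is attached as __cause__, but only TypeError is active).
3. Outer `except TypeError` matches → res = 41.
4. `except IndexError` is not reached.
Result: 41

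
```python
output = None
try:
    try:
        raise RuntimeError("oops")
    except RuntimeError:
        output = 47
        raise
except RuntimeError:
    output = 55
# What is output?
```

Step-by-step execution trace:
1. Inner try: `raise RuntimeError("oops")` raises RuntimeError.
2. Inner `except RuntimeError` matches → output = 47.
3. bare `raise` re-raises the same RuntimeError.
4. Outer `except RuntimeError` matches → output = 55.
Result: 55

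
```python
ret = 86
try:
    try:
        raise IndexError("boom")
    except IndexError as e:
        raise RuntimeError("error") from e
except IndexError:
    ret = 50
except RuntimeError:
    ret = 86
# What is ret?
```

Step-by-step execution trace:
1. Inner try raises IndexError; inner `except IndexError as e` catches it.
2. `raise RuntimeError(...) from e` raises RuntimeError (IndexError is attached as __cause__, but only RuntimeError is active).
3. Outer `except IndexError` does not match RuntimeError; skipped.
4. Outer `except RuntimeError` matches → ret = 86.
Result: 86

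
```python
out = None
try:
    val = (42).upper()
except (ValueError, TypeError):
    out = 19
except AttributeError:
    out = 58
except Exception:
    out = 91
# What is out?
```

Step-by-step execution trace:
1. `val = (42).upper()` raises AttributeError.
2. `except (ValueError, TypeError)` does not match AttributeError; skipped.
3. `except AttributeError` matches (exact type match) → out = 58.
4. `except Exception` is not reached.
Result: 58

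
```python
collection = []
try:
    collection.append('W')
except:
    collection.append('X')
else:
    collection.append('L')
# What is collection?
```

Step-by-step execution trace:
1. try: `collection.append('W')` → collection = ['W']. No exception raised.
2. `except` is skipped.
3. `else` runs (try completed without exception): `collection.append('L')` → collection = ['W', 'L'].
Result: ['W', 'L']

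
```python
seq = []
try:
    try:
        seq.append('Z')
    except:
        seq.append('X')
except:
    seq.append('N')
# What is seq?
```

Step-by-step execution trace:
1. Inner try: `seq.append('Z')` → seq = ['Z']. No exception raised.
2. Inner `except` is skipped.
3. Inner try completes normally; outer `except` is skipped.
Result: ['Z']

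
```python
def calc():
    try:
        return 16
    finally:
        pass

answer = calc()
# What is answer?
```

Step-by-step execution trace:
1. `calc()` enters try: `return 16` sets pending return value 16.
2. Before returning, `finally: pass` runs (no effect).
3. calc() returns 16 → answer = 16.
Result: 16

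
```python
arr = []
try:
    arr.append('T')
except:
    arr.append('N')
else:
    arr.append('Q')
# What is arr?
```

Step-by-step execution trace:
1. try: `arr.append('T')` → arr = ['T']. No exception raised.
2. `except` is skipped.
3. `else` runs (try completed without exception): `arr.append('Q')` → arr = ['T', 'Q'].
Result: ['T', 'Q']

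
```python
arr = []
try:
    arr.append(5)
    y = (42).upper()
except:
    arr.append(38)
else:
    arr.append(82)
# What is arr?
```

Step-by-step execution trace:
1. try: `arr.append(5)` → arr = [5].
2. `y = (42).upper()` raises AttributeError.
3. bare `except` matches → `arr.append(38)` → arr = [5, 38].
4. `else` is skipped (an exception was raised).
Result: [5, 38]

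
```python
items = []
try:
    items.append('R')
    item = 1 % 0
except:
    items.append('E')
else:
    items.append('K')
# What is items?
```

Step-by-step execution trace:
1. try: `items.append('R')` → items = ['R'].
2. `item = 1 % 0` raises ZeroDivisionError.
3. bare `except` matches → `items.append('E')` → items = ['R', 'E'].
4. `else` is skipped (an exception was raised).
Result: ['R', 'E']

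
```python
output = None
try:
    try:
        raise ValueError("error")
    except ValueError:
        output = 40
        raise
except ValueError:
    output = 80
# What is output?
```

Step-by-step execution trace:
1. Inner try: `raise ValueError("error")` raises ValueError.
2. Inner `except ValueError` matches → output = 40.
3. bare `raise` re-raises the same ValueError.
4. Outer `except ValueError` matches → output = 80.
Result: 80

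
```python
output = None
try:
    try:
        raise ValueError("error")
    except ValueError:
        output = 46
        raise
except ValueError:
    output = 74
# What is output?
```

Step-by-step execution trace:
1. Inner try: `raise ValueError("error")` raises ValueError.
2. Inner `except ValueError` matches → output = 46.
3. bare `raise` re-raises the same ValueError.
4. Outer `except ValueError` matches → output = 74.
Result: 74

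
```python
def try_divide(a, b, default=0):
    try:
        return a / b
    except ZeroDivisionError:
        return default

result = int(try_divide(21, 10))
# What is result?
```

Step-by-step execution trace:
1. `try_divide(21, 10)` enters try: `return 21 / 10` → returns 2.1. No exception raised.
2. `except ZeroDivisionError` is skipped.
3. `int(2.1)` → 2 → result = 2.
Result: 2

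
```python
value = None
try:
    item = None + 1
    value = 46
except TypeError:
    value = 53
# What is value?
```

Step-by-step execution trace:
1. `item = None + 1` raises TypeError.
2. `value = 46` is not reached.
3. `except TypeError` matches → value = 53.
Result: 53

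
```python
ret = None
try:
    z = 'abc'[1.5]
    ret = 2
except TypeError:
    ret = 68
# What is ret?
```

Step-by-step execution trace:
1. `z = 'abc'[1.5]` raises TypeError.
2. `ret = 2` is not reached.
3. `except TypeError` matches → ret = 68.
Result: 68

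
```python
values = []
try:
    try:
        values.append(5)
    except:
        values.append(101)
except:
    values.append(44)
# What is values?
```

Step-by-step execution trace:
1. Inner try: `values.append(5)` → values = [5]. No exception raised.
2. Inner `except` is skipped.
3. Inner try completes normally; outer `except` is skipped.
Result: [5]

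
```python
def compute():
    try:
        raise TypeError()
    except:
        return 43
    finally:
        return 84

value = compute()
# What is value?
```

Step-by-step execution trace:
1. `compute()` enters try: `raise TypeError()` raises TypeError.
2. bare `except` matches → `return 43` sets pending return value 43.
3. Before returning, `finally: return 84` runs and overrides the pending return.
4. compute() returns 84 → value = 84.
Result: 84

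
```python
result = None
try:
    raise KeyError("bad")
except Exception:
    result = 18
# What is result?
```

Step-by-step execution trace:
1. `raise KeyError(...)` raises KeyError.
2. `except Exception` matches (KeyError is a subclass of Exception) → result = 18.
Result: 18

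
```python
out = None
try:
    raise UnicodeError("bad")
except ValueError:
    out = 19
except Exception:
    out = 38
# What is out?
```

Step-by-step execution trace:
1. `raise UnicodeError(...)` raises UnicodeError.
2. `except ValueError` matches (UnicodeError is a subclass of ValueError) → out = 19.
3. `except Exception` is not reached.
Result: 19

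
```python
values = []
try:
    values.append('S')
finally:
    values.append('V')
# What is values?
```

Step-by-step execution trace:
1. try: `values.append('S')` → values = ['S'].
2. The try body completes without raising.
3. finally always runs: `values.append('V')` → values = ['S', 'V'].
Result: ['S', 'V']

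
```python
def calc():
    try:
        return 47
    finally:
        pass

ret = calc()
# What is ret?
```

Step-by-step execution trace:
1. `calc()` enters try: `return 47` sets pending return value 47.
2. Before returning, `finally: pass` runs (no effect).
3. calc() returns 47 → ret = 47.
Result: 47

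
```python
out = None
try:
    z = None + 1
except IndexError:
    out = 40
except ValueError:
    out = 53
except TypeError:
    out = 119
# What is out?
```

Step-by-step execution trace:
1. `z = None + 1` raises TypeError.
2. `except IndexError` does not match TypeError; skipped.
3. `except ValueError` does not match TypeError; skipped.
4. `except TypeError` matches → out = 119.
Result: 119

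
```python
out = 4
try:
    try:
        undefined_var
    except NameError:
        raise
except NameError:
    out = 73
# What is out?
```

Step-by-step execution trace:
1. Inner try: `undefined_var` raises NameError.
2. Inner `except NameError` matches; bare `raise` re-raises the same NameError.
3. Outer `except NameError` matches → out = 73.
Result: 73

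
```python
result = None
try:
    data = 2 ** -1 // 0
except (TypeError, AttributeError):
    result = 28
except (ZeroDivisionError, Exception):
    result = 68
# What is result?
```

Step-by-step execution trace:
1. `data = 2 ** -1 // 0` raises ZeroDivisionError.
2. `except (TypeError, AttributeError)` does not match ZeroDivisionError; skipped.
3. `except (ZeroDivisionError, Exception)` matches (ZeroDivisionError is in the tuple) → result = 68.
Result: 68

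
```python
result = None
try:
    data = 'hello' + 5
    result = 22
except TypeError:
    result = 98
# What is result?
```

Step-by-step execution trace:
1. `data = 'hello' + 5` raises TypeError.
2. `result = 22` is not reached.
3. `except TypeError` matches → result = 98.
Result: 98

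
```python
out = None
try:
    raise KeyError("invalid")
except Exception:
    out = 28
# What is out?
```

Step-by-step execution trace:
1. `raise KeyError(...)` raises KeyError.
2. `except Exception` matches (KeyError is a subclass of Exception) → out = 28.
Result: 28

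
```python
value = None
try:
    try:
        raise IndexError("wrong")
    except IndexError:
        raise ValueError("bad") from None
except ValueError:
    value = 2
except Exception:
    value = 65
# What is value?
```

Step-by-step execution trace:
1. Inner try raises IndexError; inner `except IndexError` catches it.
2. `raise ValueError(...) from None` raises ValueError (from None suppresses __context__, but the active exception is still ValueError).
3. Outer `except ValueError` matches → value = 2.
4. `except Exception` is not reached.
Result: 2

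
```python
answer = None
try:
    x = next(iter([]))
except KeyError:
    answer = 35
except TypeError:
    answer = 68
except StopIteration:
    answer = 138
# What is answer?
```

Step-by-step execution trace:
1. `x = next(iter([]))` raises StopIteration.
2. `except KeyError` does not match StopIteration; skipped.
3. `except TypeError` does not match StopIteration; skipped.
4. `except StopIteration` matches → answer = 138.
Result: 138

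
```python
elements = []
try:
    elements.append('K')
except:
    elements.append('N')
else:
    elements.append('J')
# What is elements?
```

Step-by-step execution trace:
1. try: `elements.append('K')` → elements = ['K']. No exception raised.
2. `except` is skipped.
3. `else` runs (try completed without exception): `elements.append('J')` → elements = ['K', 'J'].
Result: ['K', 'J']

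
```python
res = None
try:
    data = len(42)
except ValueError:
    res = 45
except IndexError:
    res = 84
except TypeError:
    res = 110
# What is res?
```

Step-by-step execution trace:
1. `data = len(42)` raises TypeError.
2. `except ValueError` does not match TypeError; skipped.
3. `except IndexError` does not match TypeError; skipped.
4. `except TypeError` matches → res = 110.
Result: 110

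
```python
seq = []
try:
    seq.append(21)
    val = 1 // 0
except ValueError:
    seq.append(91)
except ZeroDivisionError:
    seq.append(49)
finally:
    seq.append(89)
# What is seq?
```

Step-by-step execution trace:
1. try: `seq.append(21)` → seq = [21].
2. `val = 1 // 0` raises ZeroDivisionError.
3. `except ValueError` does not match ZeroDivisionError; skipped.
4. `except ZeroDivisionError` matches → `seq.append(49)` → seq = [21, 49].
5. finally always runs: `seq.append(89)` → seq = [21, 49, 89].
Result: [21, 49, 89]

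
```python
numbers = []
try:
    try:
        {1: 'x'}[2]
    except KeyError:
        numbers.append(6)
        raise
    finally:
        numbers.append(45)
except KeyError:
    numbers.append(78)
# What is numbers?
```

Step-by-step execution trace:
1. Inner try: `{1: 'x'}[2]` raises KeyError.
2. Inner `except KeyError` matches → `numbers.append(6)` → numbers = [6].
3. bare `raise` re-raises KeyError.
4. Inner `finally` runs during unwinding: `numbers.append(45)` → numbers = [6, 45].
5. Outer `except KeyError` matches → `numbers.append(78)` → numbers = [6, 45, 78].
Result: [6, 45, 78]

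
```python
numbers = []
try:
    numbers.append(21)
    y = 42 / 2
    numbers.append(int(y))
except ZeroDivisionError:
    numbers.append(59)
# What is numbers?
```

Step-by-step execution trace:
1. try: `numbers.append(21)` → numbers = [21].
2. `y = 42 / 2` → y = 21.0. No exception raised.
3. `numbers.append(int(y))` → numbers = [21, 21].
4. `except ZeroDivisionError` is skipped (no exception was raised).
Result: [21, 21]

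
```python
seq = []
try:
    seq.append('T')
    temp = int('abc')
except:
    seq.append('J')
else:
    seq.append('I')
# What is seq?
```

Step-by-step execution trace:
1. try: `seq.append('T')` → seq = ['T'].
2. `temp = int('abc')` raises ValueError.
3. bare `except` matches → `seq.append('J')` → seq = ['T', 'J'].
4. `else` is skipped (an exception was raised).
Result: ['T', 'J']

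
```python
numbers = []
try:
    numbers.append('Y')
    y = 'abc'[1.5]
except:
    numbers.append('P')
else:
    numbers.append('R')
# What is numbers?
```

Step-by-step execution trace:
1. try: `numbers.append('Y')` → numbers = ['Y'].
2. `y = 'abc'[1.5]` raises TypeError.
3. bare `except` matches → `numbers.append('P')` → numbers = ['Y', 'P'].
4. `else` is skipped (an exception was raised).
Result: ['Y', 'P']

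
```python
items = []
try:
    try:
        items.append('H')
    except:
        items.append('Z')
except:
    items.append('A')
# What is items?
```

Step-by-step execution trace:
1. Inner try: `items.append('H')` → items = ['H']. No exception raised.
2. Inner `except` is skipped.
3. Inner try completes normally; outer `except` is skipped.
Result: ['H']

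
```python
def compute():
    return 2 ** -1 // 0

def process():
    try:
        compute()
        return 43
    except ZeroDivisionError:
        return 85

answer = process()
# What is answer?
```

Step-by-step execution trace:
1. `process()` calls `compute()`.
2. `compute()` evaluates `2 ** -1 // 0`, which raises ZeroDivisionError; it propagates to the caller.
3. `return 43` is not reached.
4. `except ZeroDivisionError` in process matches → returns 85.
5. answer = 85.
Result: 85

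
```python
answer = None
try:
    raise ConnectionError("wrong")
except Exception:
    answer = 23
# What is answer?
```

Step-by-step execution trace:
1. `raise ConnectionError(...)` raises ConnectionError.
2. `except Exception` matches (ConnectionError is a subclass of Exception) → answer = 23.
Result: 23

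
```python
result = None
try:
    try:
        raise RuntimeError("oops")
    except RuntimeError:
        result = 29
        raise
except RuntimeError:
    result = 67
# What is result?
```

Step-by-step execution trace:
1. Inner try: `raise RuntimeError("oops")` raises RuntimeError.
2. Inner `except RuntimeError` matches → result = 29.
3. bare `raise` re-raises the same RuntimeError.
4. Outer `except RuntimeError` matches → result = 67.
Result: 67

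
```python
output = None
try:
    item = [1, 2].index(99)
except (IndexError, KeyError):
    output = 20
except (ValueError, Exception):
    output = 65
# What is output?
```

Step-by-step execution trace:
1. `item = [1, 2].index(99)` raises ValueError.
2. `except (IndexError, KeyError)` does not match ValueError; skipped.
3. `except (ValueError, Exception)` matches (ValueError is in the tuple) → output = 65.
Result: 65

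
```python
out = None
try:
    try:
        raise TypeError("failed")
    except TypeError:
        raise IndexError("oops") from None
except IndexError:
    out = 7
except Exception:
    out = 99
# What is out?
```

Step-by-step execution trace:
1. Inner try raises TypeError; inner `except TypeError` catches it.
2. `raise IndexError(...) from None` raises IndexError (from None suppresses __context__, but the active exception is still IndexError).
3. Outer `except IndexError` matches → out = 7.
4. `except Exception` is not reached.
Result: 7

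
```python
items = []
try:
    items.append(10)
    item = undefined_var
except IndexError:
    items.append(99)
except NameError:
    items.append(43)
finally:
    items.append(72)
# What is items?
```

Step-by-step execution trace:
1. try: `items.append(10)` → items = [10].
2. `item = undefined_var` raises NameError.
3. `except IndexError` does not match NameError; skipped.
4. `except NameError` matches → `items.append(43)` → items = [10, 43].
5. finally always runs: `items.append(72)` → items = [10, 43, 72].
Result: [10, 43, 72]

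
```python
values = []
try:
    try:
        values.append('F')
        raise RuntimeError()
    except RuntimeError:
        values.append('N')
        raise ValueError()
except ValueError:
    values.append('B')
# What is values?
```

Step-by-step execution trace:
1. Inner try: `values.append('F')` → values = ['F'].
2. `raise RuntimeError()` raises RuntimeError.
3. Inner `except RuntimeError` matches → `values.append('N')` → values = ['F', 'N'].
4. `raise ValueError()` raises ValueError; propagates to outer try.
5. Outer `except ValueError` matches → `values.append('B')` → values = ['F', 'N', 'B'].
Result: ['F', 'N', 'B']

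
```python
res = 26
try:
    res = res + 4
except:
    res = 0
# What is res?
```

Step-by-step execution trace:
1. res starts at 26.
2. try: `res = res + 4` → res = 30. No exception raised.
3. `except` is skipped.
Result: 30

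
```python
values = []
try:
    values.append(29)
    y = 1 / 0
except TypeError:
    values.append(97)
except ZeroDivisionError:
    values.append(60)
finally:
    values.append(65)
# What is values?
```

Step-by-step execution trace:
1. try: `values.append(29)` → values = [29].
2. `y = 1 / 0` raises ZeroDivisionError.
3. `except TypeError` does not match ZeroDivisionError; skipped.
4. `except ZeroDivisionError` matches → `values.append(60)` → values = [29, 60].
5. finally always runs: `values.append(65)` → values = [29, 60, 65].
Result: [29, 60, 65]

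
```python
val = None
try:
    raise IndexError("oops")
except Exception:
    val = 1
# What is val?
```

Step-by-step execution trace:
1. `raise IndexError(...)` raises IndexError.
2. `except Exception` matches (IndexError is a subclass of Exception) → val = 1.
Result: 1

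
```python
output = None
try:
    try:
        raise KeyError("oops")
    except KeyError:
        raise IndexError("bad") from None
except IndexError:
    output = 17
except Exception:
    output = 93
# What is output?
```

Step-by-step execution trace:
1. Inner try raises KeyError; inner `except KeyError` catches it.
2. `raise IndexError(...) from None` raises IndexError (from None suppresses __context__, but the active exception is still IndexError).
3. Outer `except IndexError` matches → output = 17.
4. `except Exception` is not reached.
Result: 17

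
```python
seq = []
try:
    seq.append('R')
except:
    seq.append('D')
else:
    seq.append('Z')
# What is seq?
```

Step-by-step execution trace:
1. try: `seq.append('R')` → seq = ['R']. No exception raised.
2. `except` is skipped.
3. `else` runs (try completed without exception): `seq.append('Z')` → seq = ['R', 'Z'].
Result: ['R', 'Z']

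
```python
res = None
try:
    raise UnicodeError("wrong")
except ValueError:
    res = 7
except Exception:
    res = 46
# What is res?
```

Step-by-step execution trace:
1. `raise UnicodeError(...)` raises UnicodeError.
2. `except ValueError` matches (UnicodeError is a subclass of ValueError) → res = 7.
3. `except Exception` is not reached.
Result: 7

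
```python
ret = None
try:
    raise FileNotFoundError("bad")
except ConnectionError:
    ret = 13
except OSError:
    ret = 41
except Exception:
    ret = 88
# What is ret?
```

Step-by-step execution trace:
1. `raise FileNotFoundError(...)` raises FileNotFoundError.
2. `except ConnectionError` does not match (FileNotFoundError is not a subclass of ConnectionError); skipped.
3. `except OSError` matches (FileNotFoundError is a subclass of OSError) → ret = 41.
4. `except Exception` is not reached.
Result: 41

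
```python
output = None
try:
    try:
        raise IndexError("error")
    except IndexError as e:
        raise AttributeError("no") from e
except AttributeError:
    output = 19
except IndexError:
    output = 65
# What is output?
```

Step-by-step execution trace:
1. Inner try raises IndexError; inner `except IndexError as e` catches it.
2. `raise AttributeError(...) from e` raises AttributeError (IndexError is attached as __cause__, but only AttributeError is active).
3. Outer `except AttributeError` matches → output = 19.
4. `except IndexError` is not reached.
Result: 19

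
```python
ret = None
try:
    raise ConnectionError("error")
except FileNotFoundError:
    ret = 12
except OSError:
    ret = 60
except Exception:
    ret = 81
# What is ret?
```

Step-by-step execution trace:
1. `raise ConnectionError(...)` raises ConnectionError.
2. `except FileNotFoundError` does not match (ConnectionError is not a subclass of FileNotFoundError); skipped.
3. `except OSError` matches (ConnectionError is a subclass of OSError) → ret = 60.
4. `except Exception` is not reached.
Result: 60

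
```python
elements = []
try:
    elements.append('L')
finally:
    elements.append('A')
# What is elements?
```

Step-by-step execution trace:
1. try: `elements.append('L')` → elements = ['L'].
2. The try body completes without raising.
3. finally always runs: `elements.append('A')` → elements = ['L', 'A'].
Result: ['L', 'A']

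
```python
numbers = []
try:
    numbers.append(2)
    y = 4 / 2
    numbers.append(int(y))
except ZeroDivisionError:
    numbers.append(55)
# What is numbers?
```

Step-by-step execution trace:
1. try: `numbers.append(2)` → numbers = [2].
2. `y = 4 / 2` → y = 2.0. No exception raised.
3. `numbers.append(int(y))` → numbers = [2, 2].
4. `except ZeroDivisionError` is skipped (no exception was raised).
Result: [2, 2]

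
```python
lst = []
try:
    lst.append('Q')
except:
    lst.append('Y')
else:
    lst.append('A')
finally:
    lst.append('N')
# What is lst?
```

Step-by-step execution trace:
1. try: `lst.append('Q')` → lst = ['Q']. No exception raised.
2. `except` is skipped.
3. `else` runs: `lst.append('A')` → lst = ['Q', 'A'].
4. `finally` always runs: `lst.append('N')` → lst = ['Q', 'A', 'N'].
Result: ['Q', 'A', 'N']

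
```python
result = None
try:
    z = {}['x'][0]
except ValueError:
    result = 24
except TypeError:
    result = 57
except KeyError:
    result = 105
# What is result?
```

Step-by-step execution trace:
1. `z = {}['x'][0]` raises KeyError.
2. `except ValueError` does not match KeyError; skipped.
3. `except TypeError` does not match KeyError; skipped.
4. `except KeyError` matches → result = 105.
Result: 105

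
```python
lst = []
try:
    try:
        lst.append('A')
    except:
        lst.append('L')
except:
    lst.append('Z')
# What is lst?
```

Step-by-step execution trace:
1. Inner try: `lst.append('A')` → lst = ['A']. No exception raised.
2. Inner `except` is skipped.
3. Inner try completes normally; outer `except` is skipped.
Result: ['A']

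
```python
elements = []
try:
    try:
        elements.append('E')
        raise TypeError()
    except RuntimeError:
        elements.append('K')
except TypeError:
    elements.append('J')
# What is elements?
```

Step-by-step execution trace:
1. Inner try: `elements.append('E')` → elements = ['E'].
2. `raise TypeError()` raises TypeError.
3. Inner `except RuntimeError` does not match TypeError; exception propagates to outer try.
4. Outer `except TypeError` matches → `elements.append('J')` → elements = ['E', 'J'].
Result: ['E', 'J']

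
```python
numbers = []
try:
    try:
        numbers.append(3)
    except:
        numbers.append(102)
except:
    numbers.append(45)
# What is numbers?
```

Step-by-step execution trace:
1. Inner try: `numbers.append(3)` → numbers = [3]. No exception raised.
2. Inner `except` is skipped.
3. Inner try completes normally; outer `except` is skipped.
Result: [3]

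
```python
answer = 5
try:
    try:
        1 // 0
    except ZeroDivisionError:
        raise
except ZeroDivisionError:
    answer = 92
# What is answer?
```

Step-by-step execution trace:
1. Inner try: `1 // 0` raises ZeroDivisionError.
2. Inner `except ZeroDivisionError` matches; bare `raise` re-raises the same ZeroDivisionError.
3. Outer `except ZeroDivisionError` matches → answer = 92.
Result: 92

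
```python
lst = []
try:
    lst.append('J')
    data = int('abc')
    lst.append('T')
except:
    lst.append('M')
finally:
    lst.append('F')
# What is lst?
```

Step-by-step execution trace:
1. try: `lst.append('J')` → lst = ['J'].
2. `data = int('abc')` raises ValueError; `lst.append('T')` is not reached.
3. bare `except` matches → `lst.append('M')` → lst = ['J', 'M'].
4. finally always runs: `lst.append('F')` → lst = ['J', 'M', 'F'].
Result: ['J', 'M', 'F']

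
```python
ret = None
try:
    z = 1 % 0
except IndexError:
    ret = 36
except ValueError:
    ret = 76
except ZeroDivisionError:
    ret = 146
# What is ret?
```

Step-by-step execution trace:
1. `z = 1 % 0` raises ZeroDivisionError.
2. `except IndexError` does not match ZeroDivisionError; skipped.
3. `except ValueError` does not match ZeroDivisionError; skipped.
4. `except ZeroDivisionError` matches → ret = 146.
Result: 146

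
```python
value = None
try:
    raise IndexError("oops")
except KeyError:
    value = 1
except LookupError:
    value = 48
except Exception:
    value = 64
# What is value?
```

Step-by-step execution trace:
1. `raise IndexError(...)` raises IndexError.
2. `except KeyError` does not match (IndexError is not a subclass of KeyError); skipped.
3. `except LookupError` matches (IndexError is a subclass of LookupError) → value = 48.
4. `except Exception` is not reached.
Result: 48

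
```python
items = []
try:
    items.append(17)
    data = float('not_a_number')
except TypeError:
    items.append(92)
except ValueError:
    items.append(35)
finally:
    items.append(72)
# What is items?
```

Step-by-step execution trace:
1. try: `items.append(17)` → items = [17].
2. `data = float('not_a_number')` raises ValueError.
3. `except TypeError` does not match ValueError; skipped.
4. `except ValueError` matches → `items.append(35)` → items = [17, 35].
5. finally always runs: `items.append(72)` → items = [17, 35, 72].
Result: [17, 35, 72]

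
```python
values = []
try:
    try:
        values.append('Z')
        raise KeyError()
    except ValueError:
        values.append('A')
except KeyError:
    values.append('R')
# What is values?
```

Step-by-step execution trace:
1. Inner try: `values.append('Z')` → values = ['Z'].
2. `raise KeyError()` raises KeyError.
3. Inner `except ValueError` does not match KeyError; exception propagates to outer try.
4. Outer `except KeyError` matches → `values.append('R')` → values = ['Z', 'R'].
Result: ['Z', 'R']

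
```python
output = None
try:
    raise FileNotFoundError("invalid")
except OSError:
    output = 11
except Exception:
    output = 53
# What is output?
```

Step-by-step execution trace:
1. `raise FileNotFoundError(...)` raises FileNotFoundError.
2. `except OSError` matches (FileNotFoundError is a subclass of OSError) → output = 11.
3. `except Exception` is not reached.
Result: 11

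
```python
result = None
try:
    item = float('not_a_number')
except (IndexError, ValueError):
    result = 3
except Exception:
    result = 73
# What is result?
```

Step-by-step execution trace:
1. `item = float('not_a_number')` raises ValueError.
2. `except (IndexError, ValueError)` matches (ValueError is in the tuple) → result = 3.
3. `except Exception` is not reached.
Result: 3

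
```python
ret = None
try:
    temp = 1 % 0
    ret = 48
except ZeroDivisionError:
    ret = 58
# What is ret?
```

Step-by-step execution trace:
1. `temp = 1 % 0` raises ZeroDivisionError.
2. `ret = 48` is not reached.
3. `except ZeroDivisionError` matches → ret = 58.
Result: 58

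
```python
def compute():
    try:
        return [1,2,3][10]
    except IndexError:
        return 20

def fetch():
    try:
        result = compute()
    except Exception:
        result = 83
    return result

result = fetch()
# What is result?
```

Step-by-step execution trace:
1. `fetch()` calls `compute()`.
2. In compute: `[1,2,3][10]` raises IndexError; `except IndexError` catches it → returns 20.
3. In fetch: `result = compute()` → result = 20. No exception reaches fetch.
4. `except Exception` is skipped; fetch returns 20.
5. result = 20.
Result: 20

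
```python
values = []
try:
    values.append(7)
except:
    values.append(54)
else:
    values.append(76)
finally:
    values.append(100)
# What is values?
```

Step-by-step execution trace:
1. try: `values.append(7)` → values = [7]. No exception raised.
2. `except` is skipped.
3. `else` runs: `values.append(76)` → values = [7, 76].
4. `finally` always runs: `values.append(100)` → values = [7, 76, 100].
Result: [7, 76, 100]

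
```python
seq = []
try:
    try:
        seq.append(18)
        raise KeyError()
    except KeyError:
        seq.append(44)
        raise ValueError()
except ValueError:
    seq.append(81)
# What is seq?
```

Step-by-step execution trace:
1. Inner try: `seq.append(18)` → seq = [18].
2. `raise KeyError()` raises KeyError.
3. Inner `except KeyError` matches → `seq.append(44)` → seq = [18, 44].
4. `raise ValueError()` raises ValueError; propagates to outer try.
5. Outer `except ValueError` matches → `seq.append(81)` → seq = [18, 44, 81].
Result: [18, 44, 81]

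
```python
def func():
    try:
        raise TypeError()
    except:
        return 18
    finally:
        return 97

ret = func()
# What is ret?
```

Step-by-step execution trace:
1. `func()` enters try: `raise TypeError()` raises TypeError.
2. bare `except` matches → `return 18` sets pending return value 18.
3. Before returning, `finally: return 97` runs and overrides the pending return.
4. func() returns 97 → ret = 97.
Result: 97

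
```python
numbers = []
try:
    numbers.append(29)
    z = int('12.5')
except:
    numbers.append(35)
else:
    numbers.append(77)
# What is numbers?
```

Step-by-step execution trace:
1. try: `numbers.append(29)` → numbers = [29].
2. `z = int('12.5')` raises ValueError.
3. bare `except` matches → `numbers.append(35)` → numbers = [29, 35].
4. `else` is skipped (an exception was raised).
Result: [29, 35]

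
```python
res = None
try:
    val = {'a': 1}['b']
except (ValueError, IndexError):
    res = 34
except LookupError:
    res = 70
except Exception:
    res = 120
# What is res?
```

Step-by-step execution trace:
1. `val = {'a': 1}['b']` raises KeyError.
2. `except (ValueError, IndexError)` does not match KeyError; skipped.
3. `except LookupError` matches (KeyError is a subclass of LookupError) → res = 70.
4. `except Exception` is not reached.
Result: 70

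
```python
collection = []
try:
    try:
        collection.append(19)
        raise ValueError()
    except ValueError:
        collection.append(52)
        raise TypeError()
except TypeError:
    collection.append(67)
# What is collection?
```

Step-by-step execution trace:
1. Inner try: `collection.append(19)` → collection = [19].
2. `raise ValueError()` raises ValueError.
3. Inner `except ValueError` matches → `collection.append(52)` → collection = [19, 52].
4. `raise TypeError()` raises TypeError; propagates to outer try.
5. Outer `except TypeError` matches → `collection.append(67)` → collection = [19, 52, 67].
Result: [19, 52, 67]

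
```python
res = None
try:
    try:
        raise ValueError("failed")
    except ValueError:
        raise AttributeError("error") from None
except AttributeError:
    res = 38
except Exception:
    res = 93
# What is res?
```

Step-by-step execution trace:
1. Inner try raises ValueError; inner `except ValueError` catches it.
2. `raise AttributeError(...) from None` raises AttributeError (from None suppresses __context__, but the active exception is still AttributeError).
3. Outer `except AttributeError` matches → res = 38.
4. `except Exception` is not reached.
Result: 38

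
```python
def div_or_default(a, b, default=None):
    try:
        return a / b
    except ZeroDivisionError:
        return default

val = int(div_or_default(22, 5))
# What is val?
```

Step-by-step execution trace:
1. `div_or_default(22, 5)` enters try: `return 22 / 5` → returns 4.4. No exception raised.
2. `except ZeroDivisionError` is skipped.
3. `int(4.4)` → 4 → val = 4.
Result: 4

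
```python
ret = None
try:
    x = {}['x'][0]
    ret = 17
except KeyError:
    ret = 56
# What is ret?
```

Step-by-step execution trace:
1. `x = {}['x'][0]` raises KeyError.
2. `ret = 17` is not reached.
3. `except KeyError` matches → ret = 56.
Result: 56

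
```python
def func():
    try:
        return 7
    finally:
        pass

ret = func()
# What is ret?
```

Step-by-step execution trace:
1. `func()` enters try: `return 7` sets pending return value 7.
2. Before returning, `finally: pass` runs (no effect).
3. func() returns 7 → ret = 7.
Result: 7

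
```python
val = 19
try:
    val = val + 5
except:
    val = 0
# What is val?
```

Step-by-step execution trace:
1. val starts at 19.
2. try: `val = val + 5` → val = 24. No exception raised.
3. `except` is skipped.
Result: 24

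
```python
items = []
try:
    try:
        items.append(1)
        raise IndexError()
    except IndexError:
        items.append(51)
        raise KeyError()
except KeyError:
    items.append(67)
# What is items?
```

Step-by-step execution trace:
1. Inner try: `items.append(1)` → items = [1].
2. `raise IndexError()` raises IndexError.
3. Inner `except IndexError` matches → `items.append(51)` → items = [1, 51].
4. `raise KeyError()` raises KeyError; propagates to outer try.
5. Outer `except KeyError` matches → `items.append(67)` → items = [1, 51, 67].
Result: [1, 51, 67]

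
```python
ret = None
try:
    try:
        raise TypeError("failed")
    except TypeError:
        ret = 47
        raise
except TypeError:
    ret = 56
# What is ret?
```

Step-by-step execution trace:
1. Inner try: `raise TypeError("failed")` raises TypeError.
2. Inner `except TypeError` matches → ret = 47.
3. bare `raise` re-raises the same TypeError.
4. Outer `except TypeError` matches → ret = 56.
Result: 56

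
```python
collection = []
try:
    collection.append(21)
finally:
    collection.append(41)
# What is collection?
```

Step-by-step execution trace:
1. try: `collection.append(21)` → collection = [21].
2. The try body completes without raising.
3. finally always runs: `collection.append(41)` → collection = [21, 41].
Result: [21, 41]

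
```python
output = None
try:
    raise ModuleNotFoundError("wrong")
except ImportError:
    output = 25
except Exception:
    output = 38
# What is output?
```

Step-by-step execution trace:
1. `raise ModuleNotFoundError(...)` raises ModuleNotFoundError.
2. `except ImportError` matches (ModuleNotFoundError is a subclass of ImportError) → output = 25.
3. `except Exception` is not reached.
Result: 25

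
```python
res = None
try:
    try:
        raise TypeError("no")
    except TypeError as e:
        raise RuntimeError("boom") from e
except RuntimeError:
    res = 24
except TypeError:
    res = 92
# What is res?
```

Step-by-step execution trace:
1. Inner try raises TypeError; inner `except TypeError as e` catches it.
2. `raise RuntimeError(...) from e` raises RuntimeError (TypeError is attached as __cause__, but only RuntimeError is active).
3. Outer `except RuntimeError` matches → res = 24.
4. `except TypeError` is not reached.
Result: 24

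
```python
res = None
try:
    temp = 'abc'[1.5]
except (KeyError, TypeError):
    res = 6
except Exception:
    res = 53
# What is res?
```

Step-by-step execution trace:
1. `temp = 'abc'[1.5]` raises TypeError.
2. `except (KeyError, TypeError)` matches (TypeError is in the tuple) → res = 6.
3. `except Exception` is not reached.
Result: 6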